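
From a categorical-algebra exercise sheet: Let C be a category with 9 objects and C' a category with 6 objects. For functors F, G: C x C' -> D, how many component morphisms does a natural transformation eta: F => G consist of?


A natural transformation eta: F => G assigns one component morphism per
object of the domain category.
The domain is the product category C x C', so
|Ob(C x C')| = |Ob(C)| * |Ob(C')| = 9 * 6 = 54.
Therefore eta has 54 component morphisms.

54


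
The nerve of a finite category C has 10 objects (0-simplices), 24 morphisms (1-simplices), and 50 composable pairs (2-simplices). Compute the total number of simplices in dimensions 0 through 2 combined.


The 2-skeleton of the nerve N(C) consists of simplices in dimensions 0, 1, 2:
  |N(C)_0| = 10 (objects)
  |N(C)_1| = 24 (morphisms)
  |N(C)_2| = 50 (composable pairs)
Total = 10 + 24 + 50 = 84

84


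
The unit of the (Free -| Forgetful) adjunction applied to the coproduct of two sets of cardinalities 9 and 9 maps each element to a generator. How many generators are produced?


The unit eta_X: X -> U(F(X)) of the Free-Forgetful adjunction
maps each element of X to a generator of F(X). For X = S + T (disjoint
union in Set), |S + T| = |S| + |T|.
Total mappings = 9 + 9 = 18.

18


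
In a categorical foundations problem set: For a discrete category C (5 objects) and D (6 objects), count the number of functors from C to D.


A functor from a discrete category C to D is determined by
where each object maps. Each of the 5 objects of C can map
to any of the 6 objects of D independently.
Number of functors = 6^5 = 7776

7776


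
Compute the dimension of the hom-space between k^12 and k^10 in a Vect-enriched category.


In Vect-enriched categories, Hom(k^n, k^m) is the space of m x n matrices.
dim(Hom(k^12, k^10)) = 10 * 12 = 120

120


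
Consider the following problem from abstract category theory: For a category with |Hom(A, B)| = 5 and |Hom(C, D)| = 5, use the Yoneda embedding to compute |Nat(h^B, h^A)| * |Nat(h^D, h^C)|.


By the Yoneda lemma, Nat(h^B, h^A) is isomorphic to Hom(A, B),
so |Nat(h^B, h^A)| = |Hom(A, B)| and |Nat(h^D, h^C)| = |Hom(C, D)|.
|Hom(A, B)| = 5, |Hom(C, D)| = 5.
|Nat(h^B, h^A) x Nat(h^D, h^C)| = 5 * 5 = 25

25


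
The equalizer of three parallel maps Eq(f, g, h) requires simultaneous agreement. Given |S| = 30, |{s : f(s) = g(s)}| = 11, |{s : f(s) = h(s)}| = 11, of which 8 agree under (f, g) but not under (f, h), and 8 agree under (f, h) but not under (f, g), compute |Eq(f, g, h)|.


Eq(f, g, h) is the triple-agreement set: points in S where all three
maps take the same value. Using inclusion-exclusion on the pairwise data:
Pair (f, g) agrees on 11 points; pair (f, h) on 11 points.
Points agreeing under (f, g) but not (f, h) = 8; under (f, h) but not (f, g) = 8.
Triple-agreement = agreement-in-(f, g) minus points that agree under (f, g) but not (f, h):
|Eq(f, g, h)| = 11 - 8 = 3
(cross-check via (f, h): 11 - 8 = 3.)

3


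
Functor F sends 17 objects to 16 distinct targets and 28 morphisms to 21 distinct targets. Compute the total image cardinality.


The image of F consists of distinct objects and distinct morphisms.
|Im(F)| on objects = 16
|Im(F)| on morphisms = 21
Total image cardinality = 16 + 21 = 37

37


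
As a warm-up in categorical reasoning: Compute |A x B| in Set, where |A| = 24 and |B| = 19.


In Set, the product A x B is the Cartesian product.
By the universal property, |A x B| = |A| * |B|.
|A x B| = 24 * 19 = 456

456


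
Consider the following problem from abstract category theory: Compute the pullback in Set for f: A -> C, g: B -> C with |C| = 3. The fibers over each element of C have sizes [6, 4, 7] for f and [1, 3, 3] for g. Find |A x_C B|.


The pullback A x_C B consists of pairs (a, b) with f(a) = g(b).
For each element c in C, the fiber product has |f^-1(c)| * |g^-1(c)| elements.
Summing over C: 6 * 1 + 4 * 3 + 7 * 3
= 6 + 12 + 21 = 39

39


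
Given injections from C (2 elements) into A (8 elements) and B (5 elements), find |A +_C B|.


The pushout A +_C B identifies the images of C in A and B.
|A +_C B| = |A| + |B| - |C| (for injections).
= 8 + 5 - 2 = 11

11


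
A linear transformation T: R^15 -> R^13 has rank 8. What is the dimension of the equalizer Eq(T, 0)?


The equalizer of f and the zero map is ker(f).
By the rank-nullity theorem: dim(ker(f)) = dim(domain) - rank(f).
dim(ker(f)) = 15 - 8 = 7

7


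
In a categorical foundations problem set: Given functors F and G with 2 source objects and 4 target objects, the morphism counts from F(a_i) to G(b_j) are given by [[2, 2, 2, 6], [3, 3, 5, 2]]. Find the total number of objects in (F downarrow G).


Objects of (F downarrow G) are triples (a, b, h: F(a)->G(b)).
The count equals the sum of all entries in the hom-matrix.
sum(row 0) = 12
sum(row 1) = 13
Grand total = 25

25


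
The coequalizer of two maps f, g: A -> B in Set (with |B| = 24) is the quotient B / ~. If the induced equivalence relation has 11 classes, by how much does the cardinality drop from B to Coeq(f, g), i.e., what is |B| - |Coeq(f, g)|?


The coequalizer Coeq(f, g) = B / ~ has one element per equivalence class.
|B| = 24, |Coeq(f, g)| = 11.
|B| - |Coeq(f, g)| = 24 - 11 = 13.

13


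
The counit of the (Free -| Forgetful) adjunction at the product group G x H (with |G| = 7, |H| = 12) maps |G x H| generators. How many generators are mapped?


The counit epsilon_K: F(U(K)) -> K of the Free-Forgetful adjunction
maps |K| generators of F(U(K)) into K. For K = G x H (the product group),
|G x H| = |G| * |H|.
Total generators mapped = 7 * 12 = 84.

84


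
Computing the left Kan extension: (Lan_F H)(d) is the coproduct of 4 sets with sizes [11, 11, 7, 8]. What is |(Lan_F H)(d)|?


Pointwise, the left Kan extension (Lan_F H)(d) is the colimit, indexed
by the comma category (F downarrow d), of H composed with the
projection (F downarrow d) -> C. Here that colimit is given
as a coproduct (disjoint union) of sets, so its cardinality is the
sum of the sizes of the summands.
Coproduct of sets with sizes: 11 + 11 + 7 + 8
= 37

37


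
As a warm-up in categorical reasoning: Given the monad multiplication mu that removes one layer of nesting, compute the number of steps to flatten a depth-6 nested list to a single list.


Each application of mu: T^2 -> T removes one layer of nesting.
Starting at depth 6 (i.e., T^6(X)), we need to reach T(X).
Number of mu applications = 6 - 1 = 5

5


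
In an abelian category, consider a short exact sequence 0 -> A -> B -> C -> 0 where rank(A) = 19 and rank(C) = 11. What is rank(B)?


For a short exact sequence 0 -> A -> B -> C -> 0,
rank is additive: rank(B) = rank(A) + rank(C).
rank(B) = 19 + 11 = 30

30


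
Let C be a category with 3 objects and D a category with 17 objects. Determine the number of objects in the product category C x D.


The product category C x D has objects that are pairs (c, d).
Number of pairs = |Ob(C)| * |Ob(D)| = 3 * 17 = 51

51


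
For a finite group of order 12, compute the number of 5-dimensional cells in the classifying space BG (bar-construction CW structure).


In the bar-construction CW model of BG, the n-cells are indexed by
n-tuples [g_1|...|g_n] of non-identity elements of G (degenerate
simplices with some g_i = e do not contribute cells), so there are
(|G| - 1)^n n-cells.
For dim = 5 with |G| = 12:
cells = (12 - 1)^5 = 11^5 = 161051

161051


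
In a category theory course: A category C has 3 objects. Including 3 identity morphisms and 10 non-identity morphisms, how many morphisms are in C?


Each object has an identity morphism, giving 3 identities.
Adding the 10 non-identity morphisms:
Total = 3 + 10 = 13

13


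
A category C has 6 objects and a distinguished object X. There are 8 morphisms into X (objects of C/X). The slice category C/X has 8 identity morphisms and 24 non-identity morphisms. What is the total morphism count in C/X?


In the slice category C/X, objects are morphisms to X.
Identity morphisms: 8 (one per object of C/X).
Non-identity morphisms: 24.
Total = 8 + 24 = 32

32


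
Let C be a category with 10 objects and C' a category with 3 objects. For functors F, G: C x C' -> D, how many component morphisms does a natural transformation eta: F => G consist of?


A natural transformation eta: F => G assigns one component morphism per
object of the domain category.
The domain is the product category C x C', so
|Ob(C x C')| = |Ob(C)| * |Ob(C')| = 10 * 3 = 30.
Therefore eta has 30 component morphisms.

30


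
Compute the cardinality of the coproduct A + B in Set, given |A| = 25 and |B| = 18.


In Set, the coproduct A + B is the disjoint union.
|A + B| = |A| + |B| = 25 + 18 = 43

43


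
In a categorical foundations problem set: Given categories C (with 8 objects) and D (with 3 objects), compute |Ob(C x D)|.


The product category C x D has objects that are pairs (c, d).
Number of pairs = |Ob(C)| * |Ob(D)| = 8 * 3 = 24

24


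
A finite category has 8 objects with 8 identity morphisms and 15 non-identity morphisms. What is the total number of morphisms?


Each object has an identity morphism, giving 8 identities.
Adding the 15 non-identity morphisms:
Total = 8 + 15 = 23

23


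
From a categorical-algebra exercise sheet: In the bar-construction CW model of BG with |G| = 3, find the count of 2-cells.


In the bar-construction CW model of BG, the n-cells are indexed by
n-tuples [g_1|...|g_n] of non-identity elements of G (degenerate
simplices with some g_i = e do not contribute cells), so there are
(|G| - 1)^n n-cells.
For dim = 2 with |G| = 3:
cells = (3 - 1)^2 = 2^2 = 4

4


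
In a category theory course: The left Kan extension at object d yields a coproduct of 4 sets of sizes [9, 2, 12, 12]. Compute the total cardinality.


Pointwise, the left Kan extension (Lan_F H)(d) is the colimit, indexed
by the comma category (F downarrow d), of H composed with the
projection (F downarrow d) -> C. Here that colimit is given
as a coproduct (disjoint union) of sets, so its cardinality is the
sum of the sizes of the summands.
Coproduct of sets with sizes: 9 + 2 + 12 + 12
= 35

35


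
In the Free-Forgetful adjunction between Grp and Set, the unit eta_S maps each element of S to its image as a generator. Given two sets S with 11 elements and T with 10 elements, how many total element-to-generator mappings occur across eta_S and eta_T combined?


The unit eta_X: X -> U(F(X)) of the Free-Forgetful adjunction
maps each element of X to a generator of F(X). For X = S + T (disjoint
union in Set), |S + T| = |S| + |T|.
Total mappings = 11 + 10 = 21.

21


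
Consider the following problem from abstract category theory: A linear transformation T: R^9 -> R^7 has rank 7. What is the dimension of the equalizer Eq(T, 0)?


The equalizer of f and the zero map is ker(f).
By the rank-nullity theorem: dim(ker(f)) = dim(domain) - rank(f).
dim(ker(f)) = 9 - 7 = 2

2


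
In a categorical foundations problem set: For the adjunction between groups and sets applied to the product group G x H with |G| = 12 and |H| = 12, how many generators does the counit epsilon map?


The counit epsilon_K: F(U(K)) -> K of the Free-Forgetful adjunction
maps |K| generators of F(U(K)) into K. For K = G x H (the product group),
|G x H| = |G| * |H|.
Total generators mapped = 12 * 12 = 144.

144


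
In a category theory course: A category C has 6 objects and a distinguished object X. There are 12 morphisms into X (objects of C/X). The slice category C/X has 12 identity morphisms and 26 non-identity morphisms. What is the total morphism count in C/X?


In the slice category C/X, objects are morphisms to X.
Identity morphisms: 12 (one per object of C/X).
Non-identity morphisms: 26.
Total = 12 + 26 = 38

38


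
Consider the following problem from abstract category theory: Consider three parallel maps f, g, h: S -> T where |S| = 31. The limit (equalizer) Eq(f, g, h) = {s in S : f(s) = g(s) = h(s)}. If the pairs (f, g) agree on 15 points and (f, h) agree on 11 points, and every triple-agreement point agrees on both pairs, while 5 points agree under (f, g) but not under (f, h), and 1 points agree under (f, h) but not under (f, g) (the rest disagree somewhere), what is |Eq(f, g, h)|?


Eq(f, g, h) is the triple-agreement set: points in S where all three
maps take the same value. Using inclusion-exclusion on the pairwise data:
Pair (f, g) agrees on 15 points; pair (f, h) on 11 points.
Points agreeing under (f, g) but not (f, h) = 5; under (f, h) but not (f, g) = 1.
Triple-agreement = agreement-in-(f, g) minus points that agree under (f, g) but not (f, h):
|Eq(f, g, h)| = 15 - 5 = 10
(cross-check via (f, h): 11 - 1 = 10.)

10


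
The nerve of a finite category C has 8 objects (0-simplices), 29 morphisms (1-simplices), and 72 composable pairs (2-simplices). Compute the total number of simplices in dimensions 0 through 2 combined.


The 2-skeleton of the nerve N(C) consists of simplices in dimensions 0, 1, 2:
  |N(C)_0| = 8 (objects)
  |N(C)_1| = 29 (morphisms)
  |N(C)_2| = 72 (composable pairs)
Total = 8 + 29 + 72 = 109

109


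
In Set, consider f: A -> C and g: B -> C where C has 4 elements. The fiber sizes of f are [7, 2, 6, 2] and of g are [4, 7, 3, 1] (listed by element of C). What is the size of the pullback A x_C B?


The pullback A x_C B consists of pairs (a, b) with f(a) = g(b).
For each element c in C, the fiber product has |f^-1(c)| * |g^-1(c)| elements.
Summing over C: 7 * 4 + 2 * 7 + 6 * 3 + 2 * 1
= 28 + 14 + 18 + 2 = 62

62


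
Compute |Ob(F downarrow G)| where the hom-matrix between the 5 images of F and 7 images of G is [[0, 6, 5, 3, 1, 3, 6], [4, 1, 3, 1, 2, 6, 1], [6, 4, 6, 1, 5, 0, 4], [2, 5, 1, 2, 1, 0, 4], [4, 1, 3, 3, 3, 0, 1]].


Objects of (F downarrow G) are triples (a, b, h: F(a)->G(b)).
The count equals the sum of all entries in the hom-matrix.
sum(row 0) = 24
sum(row 1) = 18
sum(row 2) = 26
sum(row 3) = 15
sum(row 4) = 15
Grand total = 98

98


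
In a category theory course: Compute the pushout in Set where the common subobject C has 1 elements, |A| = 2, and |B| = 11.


The pushout A +_C B identifies the images of C in A and B.
|A +_C B| = |A| + |B| - |C| (for injections).
= 2 + 11 - 1 = 12

12


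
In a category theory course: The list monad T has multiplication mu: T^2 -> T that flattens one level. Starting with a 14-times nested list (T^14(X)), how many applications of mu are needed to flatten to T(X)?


Each application of mu: T^2 -> T removes one layer of nesting.
Starting at depth 14 (i.e., T^14(X)), we need to reach T(X).
Number of mu applications = 14 - 1 = 13

13


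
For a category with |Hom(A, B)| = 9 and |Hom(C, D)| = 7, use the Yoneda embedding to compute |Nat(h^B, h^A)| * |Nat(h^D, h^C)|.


By the Yoneda lemma, Nat(h^B, h^A) is isomorphic to Hom(A, B),
so |Nat(h^B, h^A)| = |Hom(A, B)| and |Nat(h^D, h^C)| = |Hom(C, D)|.
|Hom(A, B)| = 9, |Hom(C, D)| = 7.
|Nat(h^B, h^A) x Nat(h^D, h^C)| = 9 * 7 = 63

63


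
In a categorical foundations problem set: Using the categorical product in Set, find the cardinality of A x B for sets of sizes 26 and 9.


In Set, the product A x B is the Cartesian product.
By the universal property, |A x B| = |A| * |B|.
|A x B| = 26 * 9 = 234

234


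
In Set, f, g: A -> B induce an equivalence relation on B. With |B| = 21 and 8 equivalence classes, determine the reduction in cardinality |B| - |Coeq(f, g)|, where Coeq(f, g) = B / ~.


The coequalizer Coeq(f, g) = B / ~ has one element per equivalence class.
|B| = 21, |Coeq(f, g)| = 8.
|B| - |Coeq(f, g)| = 21 - 8 = 13.

13


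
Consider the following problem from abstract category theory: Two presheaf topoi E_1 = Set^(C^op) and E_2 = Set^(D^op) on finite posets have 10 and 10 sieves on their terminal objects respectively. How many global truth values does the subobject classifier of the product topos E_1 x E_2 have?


In a product of presheaf topoi E_1 x E_2, the subobject classifier
is Omega = Omega_1 x Omega_2 (componentwise), so
|Omega(top)| = |Omega_1(top_1)| * |Omega_2(top_2)|.
= 10 * 10 = 100.

100


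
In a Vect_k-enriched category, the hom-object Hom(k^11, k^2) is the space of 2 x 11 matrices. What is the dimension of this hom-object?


In Vect-enriched categories, Hom(k^n, k^m) is the space of m x n matrices.
dim(Hom(k^11, k^2)) = 2 * 11 = 22

22


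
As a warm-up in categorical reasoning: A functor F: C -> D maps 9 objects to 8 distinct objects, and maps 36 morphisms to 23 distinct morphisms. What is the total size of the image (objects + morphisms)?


The image of F consists of distinct objects and distinct morphisms.
|Im(F)| on objects = 8
|Im(F)| on morphisms = 23
Total image cardinality = 8 + 23 = 31

31


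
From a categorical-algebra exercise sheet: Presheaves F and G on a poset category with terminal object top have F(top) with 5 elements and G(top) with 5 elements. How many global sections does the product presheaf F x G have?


Global sections of a presheaf on a poset with terminal top satisfy
Gamma(H) ~ H(top). Presheaves admit pointwise products, so
(F x G)(top) = F(top) x G(top) (Cartesian product).
|Gamma(F x G)| = |F(top)| * |G(top)| = 5 * 5 = 25.

25


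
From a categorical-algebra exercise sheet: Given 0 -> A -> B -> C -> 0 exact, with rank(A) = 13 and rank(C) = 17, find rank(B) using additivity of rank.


For a short exact sequence 0 -> A -> B -> C -> 0,
rank is additive: rank(B) = rank(A) + rank(C).
rank(B) = 13 + 17 = 30

30


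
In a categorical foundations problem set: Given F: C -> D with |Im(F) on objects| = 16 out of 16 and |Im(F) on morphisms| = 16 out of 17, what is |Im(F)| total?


The image of F consists of distinct objects and distinct morphisms.
|Im(F)| on objects = 16
|Im(F)| on morphisms = 16
Total image cardinality = 16 + 16 = 32

32


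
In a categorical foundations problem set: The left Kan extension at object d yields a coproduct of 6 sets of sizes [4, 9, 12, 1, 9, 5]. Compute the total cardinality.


Pointwise, the left Kan extension (Lan_F H)(d) is the colimit, indexed
by the comma category (F downarrow d), of H composed with the
projection (F downarrow d) -> C. Here that colimit is given
as a coproduct (disjoint union) of sets, so its cardinality is the
sum of the sizes of the summands.
Coproduct of sets with sizes: 4 + 9 + 12 + 1 + 9 + 5
= 40

40


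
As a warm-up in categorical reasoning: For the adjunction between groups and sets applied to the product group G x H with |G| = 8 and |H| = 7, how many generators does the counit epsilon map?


The counit epsilon_K: F(U(K)) -> K of the Free-Forgetful adjunction
maps |K| generators of F(U(K)) into K. For K = G x H (the product group),
|G x H| = |G| * |H|.
Total generators mapped = 8 * 7 = 56.

56


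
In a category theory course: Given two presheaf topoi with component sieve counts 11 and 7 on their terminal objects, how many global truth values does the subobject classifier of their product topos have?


In a product of presheaf topoi E_1 x E_2, the subobject classifier
is Omega = Omega_1 x Omega_2 (componentwise), so
|Omega(top)| = |Omega_1(top_1)| * |Omega_2(top_2)|.
= 11 * 7 = 77.

77


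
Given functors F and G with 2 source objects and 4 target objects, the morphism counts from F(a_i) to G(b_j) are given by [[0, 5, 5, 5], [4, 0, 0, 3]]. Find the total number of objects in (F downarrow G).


Objects of (F downarrow G) are triples (a, b, h: F(a)->G(b)).
The count equals the sum of all entries in the hom-matrix.
sum(row 0) = 15
sum(row 1) = 7
Grand total = 22

22


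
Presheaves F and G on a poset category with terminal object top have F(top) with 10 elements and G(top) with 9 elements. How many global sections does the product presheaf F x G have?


Global sections of a presheaf on a poset with terminal top satisfy
Gamma(H) ~ H(top). Presheaves admit pointwise products, so
(F x G)(top) = F(top) x G(top) (Cartesian product).
|Gamma(F x G)| = |F(top)| * |G(top)| = 10 * 9 = 90.

90


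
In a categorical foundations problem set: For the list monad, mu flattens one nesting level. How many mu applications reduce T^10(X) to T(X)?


Each application of mu: T^2 -> T removes one layer of nesting.
Starting at depth 10 (i.e., T^10(X)), we need to reach T(X).
Number of mu applications = 10 - 1 = 9

9


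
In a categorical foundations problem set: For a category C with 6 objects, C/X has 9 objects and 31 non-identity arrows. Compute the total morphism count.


In the slice category C/X, objects are morphisms to X.
Identity morphisms: 9 (one per object of C/X).
Non-identity morphisms: 31.
Total = 9 + 31 = 40

40


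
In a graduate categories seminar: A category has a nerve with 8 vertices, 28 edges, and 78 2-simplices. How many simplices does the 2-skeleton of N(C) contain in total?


The 2-skeleton of the nerve N(C) consists of simplices in dimensions 0, 1, 2:
  |N(C)_0| = 8 (objects)
  |N(C)_1| = 28 (morphisms)
  |N(C)_2| = 78 (composable pairs)
Total = 8 + 28 + 78 = 114

114


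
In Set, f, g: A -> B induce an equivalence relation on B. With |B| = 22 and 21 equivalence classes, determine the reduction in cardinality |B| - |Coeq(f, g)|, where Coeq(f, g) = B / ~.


The coequalizer Coeq(f, g) = B / ~ has one element per equivalence class.
|B| = 22, |Coeq(f, g)| = 21.
|B| - |Coeq(f, g)| = 22 - 21 = 1.

1


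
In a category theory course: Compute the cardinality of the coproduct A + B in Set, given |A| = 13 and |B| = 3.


In Set, the coproduct A + B is the disjoint union.
|A + B| = |A| + |B| = 13 + 3 = 16

16


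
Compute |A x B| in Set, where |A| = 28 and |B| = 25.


In Set, the product A x B is the Cartesian product.
By the universal property, |A x B| = |A| * |B|.
|A x B| = 28 * 25 = 700

700


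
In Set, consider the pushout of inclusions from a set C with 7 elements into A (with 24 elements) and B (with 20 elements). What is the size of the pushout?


The pushout A +_C B identifies the images of C in A and B.
|A +_C B| = |A| + |B| - |C| (for injections).
= 24 + 20 - 7 = 37

37


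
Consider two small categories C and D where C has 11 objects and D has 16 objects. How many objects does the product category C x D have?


The product category C x D has objects that are pairs (c, d).
Number of pairs = |Ob(C)| * |Ob(D)| = 11 * 16 = 176

176


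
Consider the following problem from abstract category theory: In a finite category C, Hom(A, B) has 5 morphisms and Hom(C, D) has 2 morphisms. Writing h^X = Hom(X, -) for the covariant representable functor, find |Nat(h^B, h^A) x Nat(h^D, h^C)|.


By the Yoneda lemma, Nat(h^B, h^A) is isomorphic to Hom(A, B),
so |Nat(h^B, h^A)| = |Hom(A, B)| and |Nat(h^D, h^C)| = |Hom(C, D)|.
|Hom(A, B)| = 5, |Hom(C, D)| = 2.
|Nat(h^B, h^A) x Nat(h^D, h^C)| = 5 * 2 = 10

10


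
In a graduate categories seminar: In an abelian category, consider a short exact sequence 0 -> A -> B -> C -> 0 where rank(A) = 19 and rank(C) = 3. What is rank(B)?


For a short exact sequence 0 -> A -> B -> C -> 0,
rank is additive: rank(B) = rank(A) + rank(C).
rank(B) = 19 + 3 = 22

22


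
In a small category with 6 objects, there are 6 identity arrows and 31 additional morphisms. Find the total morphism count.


Each object has an identity morphism, giving 6 identities.
Adding the 31 non-identity morphisms:
Total = 6 + 31 = 37

37


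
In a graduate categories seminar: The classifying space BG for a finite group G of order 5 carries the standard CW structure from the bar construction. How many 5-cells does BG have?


In the bar-construction CW model of BG, the n-cells are indexed by
n-tuples [g_1|...|g_n] of non-identity elements of G (degenerate
simplices with some g_i = e do not contribute cells), so there are
(|G| - 1)^n n-cells.
For dim = 5 with |G| = 5:
cells = (5 - 1)^5 = 4^5 = 1024

1024


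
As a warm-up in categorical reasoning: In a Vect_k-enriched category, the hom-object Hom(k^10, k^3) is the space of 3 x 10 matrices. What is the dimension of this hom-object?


In Vect-enriched categories, Hom(k^n, k^m) is the space of m x n matrices.
dim(Hom(k^10, k^3)) = 3 * 10 = 30

30


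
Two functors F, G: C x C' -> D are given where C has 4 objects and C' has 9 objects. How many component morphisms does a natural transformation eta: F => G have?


A natural transformation eta: F => G assigns one component morphism per
object of the domain category.
The domain is the product category C x C', so
|Ob(C x C')| = |Ob(C)| * |Ob(C')| = 4 * 9 = 36.
Therefore eta has 36 component morphisms.

36


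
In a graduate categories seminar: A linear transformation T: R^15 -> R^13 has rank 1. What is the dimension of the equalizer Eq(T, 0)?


The equalizer of f and the zero map is ker(f).
By the rank-nullity theorem: dim(ker(f)) = dim(domain) - rank(f).
dim(ker(f)) = 15 - 1 = 14

14


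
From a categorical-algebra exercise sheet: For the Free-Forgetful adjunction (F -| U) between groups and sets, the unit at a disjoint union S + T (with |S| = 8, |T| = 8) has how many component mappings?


The unit eta_X: X -> U(F(X)) of the Free-Forgetful adjunction
maps each element of X to a generator of F(X). For X = S + T (disjoint
union in Set), |S + T| = |S| + |T|.
Total mappings = 8 + 8 = 16.

16


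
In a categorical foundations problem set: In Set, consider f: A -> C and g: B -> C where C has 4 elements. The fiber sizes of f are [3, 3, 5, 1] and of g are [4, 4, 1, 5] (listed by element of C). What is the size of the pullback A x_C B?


The pullback A x_C B consists of pairs (a, b) with f(a) = g(b).
For each element c in C, the fiber product has |f^-1(c)| * |g^-1(c)| elements.
Summing over C: 3 * 4 + 3 * 4 + 5 * 1 + 1 * 5
= 12 + 12 + 5 + 5 = 34

34


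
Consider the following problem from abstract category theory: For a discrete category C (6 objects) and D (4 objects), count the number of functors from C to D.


A functor from a discrete category C to D is determined by
where each object maps. Each of the 6 objects of C can map
to any of the 4 objects of D independently.
Number of functors = 4^6 = 4096

4096


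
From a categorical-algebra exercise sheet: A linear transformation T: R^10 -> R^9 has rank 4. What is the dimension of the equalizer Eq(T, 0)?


The equalizer of f and the zero map is ker(f).
By the rank-nullity theorem: dim(ker(f)) = dim(domain) - rank(f).
dim(ker(f)) = 10 - 4 = 6

6


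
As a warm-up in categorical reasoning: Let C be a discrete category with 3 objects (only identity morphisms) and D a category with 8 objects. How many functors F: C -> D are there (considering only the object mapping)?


A functor from a discrete category C to D is determined by
where each object maps. Each of the 3 objects of C can map
to any of the 8 objects of D independently.
Number of functors = 8^3 = 512

512


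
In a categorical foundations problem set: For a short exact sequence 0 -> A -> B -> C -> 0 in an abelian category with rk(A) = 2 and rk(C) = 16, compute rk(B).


For a short exact sequence 0 -> A -> B -> C -> 0,
rank is additive: rank(B) = rank(A) + rank(C).
rank(B) = 2 + 16 = 18

18


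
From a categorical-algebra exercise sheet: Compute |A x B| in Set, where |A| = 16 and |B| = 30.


In Set, the product A x B is the Cartesian product.
By the universal property, |A x B| = |A| * |B|.
|A x B| = 16 * 30 = 480

480


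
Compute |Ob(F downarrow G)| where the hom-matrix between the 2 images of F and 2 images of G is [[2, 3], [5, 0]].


Objects of (F downarrow G) are triples (a, b, h: F(a)->G(b)).
The count equals the sum of all entries in the hom-matrix.
sum(row 0) = 5
sum(row 1) = 5
Grand total = 10

10


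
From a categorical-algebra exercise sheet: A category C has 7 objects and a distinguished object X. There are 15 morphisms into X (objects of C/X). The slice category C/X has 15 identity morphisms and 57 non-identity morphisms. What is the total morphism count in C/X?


In the slice category C/X, objects are morphisms to X.
Identity morphisms: 15 (one per object of C/X).
Non-identity morphisms: 57.
Total = 15 + 57 = 72

72


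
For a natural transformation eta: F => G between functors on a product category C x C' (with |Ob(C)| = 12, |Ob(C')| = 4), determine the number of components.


A natural transformation eta: F => G assigns one component morphism per
object of the domain category.
The domain is the product category C x C', so
|Ob(C x C')| = |Ob(C)| * |Ob(C')| = 12 * 4 = 48.
Therefore eta has 48 component morphisms.

48


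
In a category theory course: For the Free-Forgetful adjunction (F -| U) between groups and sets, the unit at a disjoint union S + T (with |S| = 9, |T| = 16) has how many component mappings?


The unit eta_X: X -> U(F(X)) of the Free-Forgetful adjunction
maps each element of X to a generator of F(X). For X = S + T (disjoint
union in Set), |S + T| = |S| + |T|.
Total mappings = 9 + 16 = 25.

25


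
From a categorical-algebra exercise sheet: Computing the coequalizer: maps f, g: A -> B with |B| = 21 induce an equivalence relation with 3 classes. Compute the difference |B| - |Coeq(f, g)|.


The coequalizer Coeq(f, g) = B / ~ has one element per equivalence class.
|B| = 21, |Coeq(f, g)| = 3.
|B| - |Coeq(f, g)| = 21 - 3 = 18.

18


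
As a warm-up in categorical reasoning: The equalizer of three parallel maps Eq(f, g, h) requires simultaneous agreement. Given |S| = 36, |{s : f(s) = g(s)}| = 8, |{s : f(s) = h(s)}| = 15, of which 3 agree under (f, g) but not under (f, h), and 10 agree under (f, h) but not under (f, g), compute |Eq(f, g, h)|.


Eq(f, g, h) is the triple-agreement set: points in S where all three
maps take the same value. Using inclusion-exclusion on the pairwise data:
Pair (f, g) agrees on 8 points; pair (f, h) on 15 points.
Points agreeing under (f, g) but not (f, h) = 3; under (f, h) but not (f, g) = 10.
Triple-agreement = agreement-in-(f, g) minus points that agree under (f, g) but not (f, h):
|Eq(f, g, h)| = 8 - 3 = 5
(cross-check via (f, h): 15 - 10 = 5.)

5


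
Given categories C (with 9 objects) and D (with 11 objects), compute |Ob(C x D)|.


The product category C x D has objects that are pairs (c, d).
Number of pairs = |Ob(C)| * |Ob(D)| = 9 * 11 = 99

99


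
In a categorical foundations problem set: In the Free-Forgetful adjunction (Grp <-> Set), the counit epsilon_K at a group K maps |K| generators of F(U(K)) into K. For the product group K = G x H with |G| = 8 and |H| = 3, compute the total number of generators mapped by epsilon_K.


The counit epsilon_K: F(U(K)) -> K of the Free-Forgetful adjunction
maps |K| generators of F(U(K)) into K. For K = G x H (the product group),
|G x H| = |G| * |H|.
Total generators mapped = 8 * 3 = 24.

24


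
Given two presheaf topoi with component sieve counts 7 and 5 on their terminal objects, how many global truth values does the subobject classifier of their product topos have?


In a product of presheaf topoi E_1 x E_2, the subobject classifier
is Omega = Omega_1 x Omega_2 (componentwise), so
|Omega(top)| = |Omega_1(top_1)| * |Omega_2(top_2)|.
= 7 * 5 = 35.

35


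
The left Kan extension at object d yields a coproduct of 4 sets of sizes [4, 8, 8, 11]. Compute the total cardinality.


Pointwise, the left Kan extension (Lan_F H)(d) is the colimit, indexed
by the comma category (F downarrow d), of H composed with the
projection (F downarrow d) -> C. Here that colimit is given
as a coproduct (disjoint union) of sets, so its cardinality is the
sum of the sizes of the summands.
Coproduct of sets with sizes: 4 + 8 + 8 + 11
= 31

31


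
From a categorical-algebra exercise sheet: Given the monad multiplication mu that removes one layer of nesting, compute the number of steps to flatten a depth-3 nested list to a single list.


Each application of mu: T^2 -> T removes one layer of nesting.
Starting at depth 3 (i.e., T^3(X)), we need to reach T(X).
Number of mu applications = 3 - 1 = 2

2


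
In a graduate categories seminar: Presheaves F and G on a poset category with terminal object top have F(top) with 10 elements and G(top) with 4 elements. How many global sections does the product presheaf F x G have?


Global sections of a presheaf on a poset with terminal top satisfy
Gamma(H) ~ H(top). Presheaves admit pointwise products, so
(F x G)(top) = F(top) x G(top) (Cartesian product).
|Gamma(F x G)| = |F(top)| * |G(top)| = 10 * 4 = 40.

40


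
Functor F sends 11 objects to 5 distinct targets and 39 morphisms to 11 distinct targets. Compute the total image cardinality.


The image of F consists of distinct objects and distinct morphisms.
|Im(F)| on objects = 5
|Im(F)| on morphisms = 11
Total image cardinality = 5 + 11 = 16

16


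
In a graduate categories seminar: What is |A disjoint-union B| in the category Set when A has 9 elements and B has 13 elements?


In Set, the coproduct A + B is the disjoint union.
|A + B| = |A| + |B| = 9 + 13 = 22

22


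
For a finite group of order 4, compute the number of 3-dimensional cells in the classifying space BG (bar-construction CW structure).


In the bar-construction CW model of BG, the n-cells are indexed by
n-tuples [g_1|...|g_n] of non-identity elements of G (degenerate
simplices with some g_i = e do not contribute cells), so there are
(|G| - 1)^n n-cells.
For dim = 3 with |G| = 4:
cells = (4 - 1)^3 = 3^3 = 27

27


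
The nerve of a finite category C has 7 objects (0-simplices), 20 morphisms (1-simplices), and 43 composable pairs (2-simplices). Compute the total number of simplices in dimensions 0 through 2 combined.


The 2-skeleton of the nerve N(C) consists of simplices in dimensions 0, 1, 2:
  |N(C)_0| = 7 (objects)
  |N(C)_1| = 20 (morphisms)
  |N(C)_2| = 43 (composable pairs)
Total = 7 + 20 + 43 = 70

70


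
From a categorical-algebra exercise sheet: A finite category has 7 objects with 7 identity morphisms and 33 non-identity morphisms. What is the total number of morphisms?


Each object has an identity morphism, giving 7 identities.
Adding the 33 non-identity morphisms:
Total = 7 + 33 = 40

40


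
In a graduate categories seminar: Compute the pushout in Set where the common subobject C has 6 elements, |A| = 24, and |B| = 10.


The pushout A +_C B identifies the images of C in A and B.
|A +_C B| = |A| + |B| - |C| (for injections).
= 24 + 10 - 6 = 28

28


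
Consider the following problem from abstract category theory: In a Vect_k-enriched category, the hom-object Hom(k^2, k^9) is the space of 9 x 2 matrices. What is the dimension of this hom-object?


In Vect-enriched categories, Hom(k^n, k^m) is the space of m x n matrices.
dim(Hom(k^2, k^9)) = 9 * 2 = 18

18


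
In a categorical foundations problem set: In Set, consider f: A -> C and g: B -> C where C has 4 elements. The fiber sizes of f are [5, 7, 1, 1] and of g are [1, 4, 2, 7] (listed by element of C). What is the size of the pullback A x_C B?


The pullback A x_C B consists of pairs (a, b) with f(a) = g(b).
For each element c in C, the fiber product has |f^-1(c)| * |g^-1(c)| elements.
Summing over C: 5 * 1 + 7 * 4 + 1 * 2 + 1 * 7
= 5 + 28 + 2 + 7 = 42

42


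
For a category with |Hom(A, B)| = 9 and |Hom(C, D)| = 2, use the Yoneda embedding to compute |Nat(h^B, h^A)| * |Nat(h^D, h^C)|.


By the Yoneda lemma, Nat(h^B, h^A) is isomorphic to Hom(A, B),
so |Nat(h^B, h^A)| = |Hom(A, B)| and |Nat(h^D, h^C)| = |Hom(C, D)|.
|Hom(A, B)| = 9, |Hom(C, D)| = 2.
|Nat(h^B, h^A) x Nat(h^D, h^C)| = 9 * 2 = 18

18


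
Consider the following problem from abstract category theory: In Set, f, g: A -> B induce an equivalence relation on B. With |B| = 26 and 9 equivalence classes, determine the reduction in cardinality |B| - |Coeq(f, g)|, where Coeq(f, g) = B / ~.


The coequalizer Coeq(f, g) = B / ~ has one element per equivalence class.
|B| = 26, |Coeq(f, g)| = 9.
|B| - |Coeq(f, g)| = 26 - 9 = 17.

17


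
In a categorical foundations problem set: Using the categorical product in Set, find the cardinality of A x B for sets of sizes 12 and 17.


In Set, the product A x B is the Cartesian product.
By the universal property, |A x B| = |A| * |B|.
|A x B| = 12 * 17 = 204

204


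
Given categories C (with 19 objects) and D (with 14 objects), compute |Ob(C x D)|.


The product category C x D has objects that are pairs (c, d).
Number of pairs = |Ob(C)| * |Ob(D)| = 19 * 14 = 266

266


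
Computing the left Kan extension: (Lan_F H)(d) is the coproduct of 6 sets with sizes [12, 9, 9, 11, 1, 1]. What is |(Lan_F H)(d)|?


Pointwise, the left Kan extension (Lan_F H)(d) is the colimit, indexed
by the comma category (F downarrow d), of H composed with the
projection (F downarrow d) -> C. Here that colimit is given
as a coproduct (disjoint union) of sets, so its cardinality is the
sum of the sizes of the summands.
Coproduct of sets with sizes: 12 + 9 + 9 + 11 + 1 + 1
= 43

43


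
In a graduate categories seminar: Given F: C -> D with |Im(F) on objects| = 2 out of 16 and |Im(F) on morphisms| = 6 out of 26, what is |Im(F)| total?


The image of F consists of distinct objects and distinct morphisms.
|Im(F)| on objects = 2
|Im(F)| on morphisms = 6
Total image cardinality = 2 + 6 = 8

8


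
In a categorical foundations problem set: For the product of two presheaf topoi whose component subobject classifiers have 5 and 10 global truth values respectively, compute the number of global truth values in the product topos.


In a product of presheaf topoi E_1 x E_2, the subobject classifier
is Omega = Omega_1 x Omega_2 (componentwise), so
|Omega(top)| = |Omega_1(top_1)| * |Omega_2(top_2)|.
= 5 * 10 = 50.

50


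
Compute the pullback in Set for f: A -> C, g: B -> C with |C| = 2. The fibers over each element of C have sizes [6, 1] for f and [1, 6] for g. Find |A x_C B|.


The pullback A x_C B consists of pairs (a, b) with f(a) = g(b).
For each element c in C, the fiber product has |f^-1(c)| * |g^-1(c)| elements.
Summing over C: 6 * 1 + 1 * 6
= 6 + 6 = 12

12


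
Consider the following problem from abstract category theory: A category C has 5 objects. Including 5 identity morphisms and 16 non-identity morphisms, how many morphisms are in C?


Each object has an identity morphism, giving 5 identities.
Adding the 16 non-identity morphisms:
Total = 5 + 16 = 21

21


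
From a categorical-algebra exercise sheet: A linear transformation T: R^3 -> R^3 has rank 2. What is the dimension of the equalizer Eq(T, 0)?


The equalizer of f and the zero map is ker(f).
By the rank-nullity theorem: dim(ker(f)) = dim(domain) - rank(f).
dim(ker(f)) = 3 - 2 = 1

1


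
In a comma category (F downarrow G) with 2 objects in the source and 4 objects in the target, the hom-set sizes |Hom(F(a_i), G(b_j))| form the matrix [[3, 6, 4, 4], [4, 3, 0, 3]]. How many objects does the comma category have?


Objects of (F downarrow G) are triples (a, b, h: F(a)->G(b)).
The count equals the sum of all entries in the hom-matrix.
sum(row 0) = 17
sum(row 1) = 10
Grand total = 27

27


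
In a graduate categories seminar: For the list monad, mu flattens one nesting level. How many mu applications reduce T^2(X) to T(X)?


Each application of mu: T^2 -> T removes one layer of nesting.
Starting at depth 2 (i.e., T^2(X)), we need to reach T(X).
Number of mu applications = 2 - 1 = 1

1


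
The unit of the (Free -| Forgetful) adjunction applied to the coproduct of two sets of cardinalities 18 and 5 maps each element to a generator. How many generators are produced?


The unit eta_X: X -> U(F(X)) of the Free-Forgetful adjunction
maps each element of X to a generator of F(X). For X = S + T (disjoint
union in Set), |S + T| = |S| + |T|.
Total mappings = 18 + 5 = 23.

23


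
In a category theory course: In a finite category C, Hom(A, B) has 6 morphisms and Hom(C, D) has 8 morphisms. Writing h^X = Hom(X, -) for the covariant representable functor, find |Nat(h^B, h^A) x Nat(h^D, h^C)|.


By the Yoneda lemma, Nat(h^B, h^A) is isomorphic to Hom(A, B),
so |Nat(h^B, h^A)| = |Hom(A, B)| and |Nat(h^D, h^C)| = |Hom(C, D)|.
|Hom(A, B)| = 6, |Hom(C, D)| = 8.
|Nat(h^B, h^A) x Nat(h^D, h^C)| = 6 * 8 = 48

48
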